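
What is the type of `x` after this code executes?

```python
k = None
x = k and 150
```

'and' returns first falsy value (None)

NoneType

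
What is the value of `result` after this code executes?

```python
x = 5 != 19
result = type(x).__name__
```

x is bool; result = 'bool'

'bool'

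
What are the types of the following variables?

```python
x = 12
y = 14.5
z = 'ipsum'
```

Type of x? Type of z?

x is assigned a bare integer (no decimal point), so it is an int; z is assigned a quoted string literal, so it is a str

int, str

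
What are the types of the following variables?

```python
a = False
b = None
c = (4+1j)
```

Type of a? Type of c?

a is assigned the constant False, which has type bool; c is assigned (4+1j), an int plus an imaginary literal (j suffix), which evaluates to complex

bool, complex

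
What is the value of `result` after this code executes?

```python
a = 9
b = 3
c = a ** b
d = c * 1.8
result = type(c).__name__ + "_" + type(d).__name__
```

a is int; b is int; c is int; d is float; result = 'int_float'

'int_float'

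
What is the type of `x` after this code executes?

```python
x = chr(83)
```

chr() returns str (single char)

str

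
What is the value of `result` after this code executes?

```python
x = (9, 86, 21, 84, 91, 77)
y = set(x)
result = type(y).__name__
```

x is tuple; y is set; result = 'set'

'set'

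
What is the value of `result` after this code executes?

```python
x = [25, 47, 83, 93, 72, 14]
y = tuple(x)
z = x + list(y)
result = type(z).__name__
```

x is list; y is tuple; z is list; result = 'list'

'list'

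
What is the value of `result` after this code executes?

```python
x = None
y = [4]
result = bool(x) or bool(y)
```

x = None; y = [4]; result = True

True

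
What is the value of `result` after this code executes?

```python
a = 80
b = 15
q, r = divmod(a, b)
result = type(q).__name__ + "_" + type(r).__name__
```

a is int; b is int; q is int; r is int; result = 'int_int'

'int_int'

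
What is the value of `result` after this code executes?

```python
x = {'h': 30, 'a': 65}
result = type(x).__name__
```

x is dict; result = 'dict'

'dict'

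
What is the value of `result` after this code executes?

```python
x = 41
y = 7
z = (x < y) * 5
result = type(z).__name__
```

x is int; y is int; z is int; result = 'int'

'int'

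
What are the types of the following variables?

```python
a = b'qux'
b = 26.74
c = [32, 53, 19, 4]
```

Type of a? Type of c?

a is assigned a bytes literal (b'...' prefix); c is assigned a list literal (square brackets)

bytes, list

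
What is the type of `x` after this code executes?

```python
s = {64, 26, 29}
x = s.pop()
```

Popping from set[int] returns int

int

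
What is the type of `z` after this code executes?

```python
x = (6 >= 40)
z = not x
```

'not' returns bool

bool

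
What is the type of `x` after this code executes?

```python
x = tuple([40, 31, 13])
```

tuple() constructor returns tuple

tuple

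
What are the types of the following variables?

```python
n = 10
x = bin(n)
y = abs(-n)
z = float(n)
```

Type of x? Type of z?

bin() returns str; float() returns float

str, float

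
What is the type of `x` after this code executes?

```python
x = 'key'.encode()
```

str.encode() returns bytes

bytes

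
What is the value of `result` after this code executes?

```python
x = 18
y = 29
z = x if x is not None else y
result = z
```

x = 18; y = 29; z = 18; result = 18

18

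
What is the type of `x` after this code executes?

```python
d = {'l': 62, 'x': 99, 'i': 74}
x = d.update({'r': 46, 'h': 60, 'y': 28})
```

dict.update() returns None

NoneType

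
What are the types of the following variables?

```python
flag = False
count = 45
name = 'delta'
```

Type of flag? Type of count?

flag is assigned the constant False, which has type bool; count is assigned a bare integer (no decimal point), so it is an int

bool, int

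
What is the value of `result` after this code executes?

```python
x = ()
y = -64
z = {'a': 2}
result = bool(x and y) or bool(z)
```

x = (); y = -64; z = {'a': 2}; result = True

True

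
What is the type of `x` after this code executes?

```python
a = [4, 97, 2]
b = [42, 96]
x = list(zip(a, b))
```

list(zip()) returns a list of tuples

list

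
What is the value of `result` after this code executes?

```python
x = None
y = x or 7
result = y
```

x = None; y = 7; result = 7

7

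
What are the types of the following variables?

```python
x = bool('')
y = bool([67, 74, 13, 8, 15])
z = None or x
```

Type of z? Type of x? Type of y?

None or bool returns the bool; bool() returns bool; bool() returns bool

bool, bool, bool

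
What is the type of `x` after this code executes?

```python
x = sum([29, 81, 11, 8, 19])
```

sum() of ints returns int

int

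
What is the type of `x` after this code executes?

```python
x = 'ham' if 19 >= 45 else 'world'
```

Both branches of conditional are str

str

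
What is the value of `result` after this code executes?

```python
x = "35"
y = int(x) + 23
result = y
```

x = '35'; y = 58; result = 58

58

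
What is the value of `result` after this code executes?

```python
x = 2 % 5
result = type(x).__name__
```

x is int; result = 'int'

'int'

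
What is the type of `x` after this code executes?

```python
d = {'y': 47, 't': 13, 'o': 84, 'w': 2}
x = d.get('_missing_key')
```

dict.get() returns None when key not found

NoneType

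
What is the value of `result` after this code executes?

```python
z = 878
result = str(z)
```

z = 878; result = '878'

'878'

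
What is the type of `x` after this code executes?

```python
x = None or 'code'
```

'or' with None returns the other truthy value (str)

str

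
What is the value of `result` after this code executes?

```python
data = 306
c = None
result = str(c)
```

data = 306; c = None; result = 'None'

'None'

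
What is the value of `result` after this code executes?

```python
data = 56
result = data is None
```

data = 56; result = False

False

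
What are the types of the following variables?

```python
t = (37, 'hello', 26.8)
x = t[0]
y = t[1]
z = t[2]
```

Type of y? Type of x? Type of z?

tuple[1] is str; tuple[0] is int; tuple[2] is float

str, int, float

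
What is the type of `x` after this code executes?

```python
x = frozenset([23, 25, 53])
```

frozenset() returns frozenset

frozenset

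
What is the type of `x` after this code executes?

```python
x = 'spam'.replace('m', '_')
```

str.replace() returns str

str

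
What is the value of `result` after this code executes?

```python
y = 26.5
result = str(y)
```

y = 26.5; result = '26.5'

'26.5'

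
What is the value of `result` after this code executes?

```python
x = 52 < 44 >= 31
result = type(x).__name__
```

x is bool; result = 'bool'

'bool'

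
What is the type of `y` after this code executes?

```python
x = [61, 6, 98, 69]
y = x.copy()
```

list.copy() returns list

list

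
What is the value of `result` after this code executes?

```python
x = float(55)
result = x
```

x = 55.0; result = 55.0

55.0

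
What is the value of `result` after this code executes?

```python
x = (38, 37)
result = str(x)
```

x = (38, 37); result = '(38, 37)'

'(38, 37)'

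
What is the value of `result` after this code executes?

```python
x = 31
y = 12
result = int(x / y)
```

x = 31; y = 12; result = 2

2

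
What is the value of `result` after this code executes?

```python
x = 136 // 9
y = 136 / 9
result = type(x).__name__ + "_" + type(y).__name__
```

x is int; y is float; result = 'int_float'

'int_float'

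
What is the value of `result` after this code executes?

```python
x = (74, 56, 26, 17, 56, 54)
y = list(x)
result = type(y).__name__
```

x is tuple; y is list; result = 'list'

'list'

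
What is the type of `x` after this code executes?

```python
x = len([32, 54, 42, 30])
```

len() always returns int

int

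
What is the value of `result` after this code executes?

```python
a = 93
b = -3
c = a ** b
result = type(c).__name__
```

a is int; b is int; c is float; result = 'float'

'float'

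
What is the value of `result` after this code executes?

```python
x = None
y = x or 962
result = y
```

x = None; y = 962; result = 962

962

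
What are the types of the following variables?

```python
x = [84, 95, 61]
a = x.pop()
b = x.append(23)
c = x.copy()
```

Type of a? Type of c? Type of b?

pop() returns element; copy() returns list; append() returns None

int, list, NoneType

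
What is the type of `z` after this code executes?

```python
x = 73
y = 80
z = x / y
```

int / int = float

float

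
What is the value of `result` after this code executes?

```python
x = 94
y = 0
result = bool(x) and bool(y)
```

x = 94; y = 0; result = False

False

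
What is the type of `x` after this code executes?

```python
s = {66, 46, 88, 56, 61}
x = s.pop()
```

Popping from set[int] returns int

int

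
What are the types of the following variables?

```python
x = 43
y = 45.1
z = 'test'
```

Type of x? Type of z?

x is assigned a bare integer (no decimal point), so it is an int; z is assigned a quoted string literal, so it is a str

int, str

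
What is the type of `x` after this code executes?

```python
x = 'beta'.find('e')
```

str.find() returns int index

int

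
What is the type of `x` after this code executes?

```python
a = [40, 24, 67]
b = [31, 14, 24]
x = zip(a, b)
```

zip() returns a zip object

zip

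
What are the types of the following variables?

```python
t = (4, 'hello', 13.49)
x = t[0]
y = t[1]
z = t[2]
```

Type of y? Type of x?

tuple[1] is str; tuple[0] is int

str, int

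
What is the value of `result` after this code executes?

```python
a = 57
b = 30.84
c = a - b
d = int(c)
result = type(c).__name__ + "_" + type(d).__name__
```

a is int; b is float; c is float; d is int; result = 'float_int'

'float_int'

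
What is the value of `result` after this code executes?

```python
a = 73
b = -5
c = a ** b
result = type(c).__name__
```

a is int; b is int; c is float; result = 'float'

'float'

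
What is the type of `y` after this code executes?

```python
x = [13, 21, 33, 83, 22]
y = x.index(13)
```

list.index() returns int

int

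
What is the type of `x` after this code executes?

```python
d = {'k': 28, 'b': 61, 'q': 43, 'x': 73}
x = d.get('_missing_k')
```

dict.get() returns None when key not found

NoneType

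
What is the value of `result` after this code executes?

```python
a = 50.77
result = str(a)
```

a = 50.77; result = '50.77'

'50.77'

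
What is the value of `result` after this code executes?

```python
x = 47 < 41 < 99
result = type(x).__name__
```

x is bool; result = 'bool'

'bool'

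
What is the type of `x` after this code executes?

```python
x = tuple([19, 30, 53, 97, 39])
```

tuple() constructor returns tuple

tuple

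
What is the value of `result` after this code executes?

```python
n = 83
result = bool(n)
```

n = 83; result = True

True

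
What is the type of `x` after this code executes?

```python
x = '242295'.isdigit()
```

str.isdigit() returns bool

bool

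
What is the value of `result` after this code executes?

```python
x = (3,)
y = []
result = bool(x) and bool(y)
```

x = (3,); y = []; result = False

False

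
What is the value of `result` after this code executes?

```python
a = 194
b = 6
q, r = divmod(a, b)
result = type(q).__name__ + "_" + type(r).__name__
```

a is int; b is int; q is int; r is int; result = 'int_int'

'int_int'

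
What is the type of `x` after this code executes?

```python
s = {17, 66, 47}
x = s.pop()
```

Popping from set[int] returns int

int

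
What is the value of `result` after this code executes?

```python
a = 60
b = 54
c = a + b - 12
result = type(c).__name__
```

a is int; b is int; c is int; result = 'int'

'int'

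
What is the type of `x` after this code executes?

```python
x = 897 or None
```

'or' returns first truthy value

int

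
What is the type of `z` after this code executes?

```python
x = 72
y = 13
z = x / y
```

int / int = float

float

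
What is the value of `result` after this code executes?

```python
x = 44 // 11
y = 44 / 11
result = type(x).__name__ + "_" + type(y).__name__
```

x is int; y is float; result = 'int_float'

'int_float'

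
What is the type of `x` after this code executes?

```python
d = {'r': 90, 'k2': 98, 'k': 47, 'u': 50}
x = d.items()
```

dict.items() returns dict_items view

dict_items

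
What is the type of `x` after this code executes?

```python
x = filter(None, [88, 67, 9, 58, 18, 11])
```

filter() returns a filter object

filter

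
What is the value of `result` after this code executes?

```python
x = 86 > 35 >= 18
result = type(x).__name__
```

x is bool; result = 'bool'

'bool'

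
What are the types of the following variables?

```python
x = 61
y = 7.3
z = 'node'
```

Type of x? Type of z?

x is assigned a bare integer (no decimal point), so it is an int; z is assigned a quoted string literal, so it is a str

int, str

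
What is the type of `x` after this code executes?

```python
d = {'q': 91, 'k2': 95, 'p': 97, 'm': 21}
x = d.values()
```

.values() returns dict_values view

dict_values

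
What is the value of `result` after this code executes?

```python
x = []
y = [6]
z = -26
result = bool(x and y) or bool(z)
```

x = []; y = [6]; z = -26; result = True

True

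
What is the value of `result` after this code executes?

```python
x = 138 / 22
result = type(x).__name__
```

x is float; result = 'float'

'float'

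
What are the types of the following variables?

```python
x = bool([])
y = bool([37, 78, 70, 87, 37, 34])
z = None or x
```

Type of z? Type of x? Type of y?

None or bool returns the bool; bool() returns bool; bool() returns bool

bool, bool, bool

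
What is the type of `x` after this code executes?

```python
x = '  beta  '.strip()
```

str.strip() returns str

str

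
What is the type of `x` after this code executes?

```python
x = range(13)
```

range() returns a range object

range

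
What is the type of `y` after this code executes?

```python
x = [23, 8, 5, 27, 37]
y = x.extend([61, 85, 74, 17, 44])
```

list.extend() returns None

NoneType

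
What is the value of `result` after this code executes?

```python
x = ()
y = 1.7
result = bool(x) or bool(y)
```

x = (); y = 1.7; result = True

True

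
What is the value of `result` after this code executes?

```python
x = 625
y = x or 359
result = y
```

x = 625; y = 625; result = 625

625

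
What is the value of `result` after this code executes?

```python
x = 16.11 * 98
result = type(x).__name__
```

x is float; result = 'float'

'float'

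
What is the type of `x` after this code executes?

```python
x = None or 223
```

'or' with None returns the other truthy value

int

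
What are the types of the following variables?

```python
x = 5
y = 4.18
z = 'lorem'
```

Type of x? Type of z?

x is assigned a bare integer (no decimal point), so it is an int; z is assigned a quoted string literal, so it is a str

int, str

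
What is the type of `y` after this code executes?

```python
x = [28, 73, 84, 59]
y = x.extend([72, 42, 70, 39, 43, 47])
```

list.extend() returns None

NoneType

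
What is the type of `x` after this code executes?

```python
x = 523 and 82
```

'and' with truthy values returns last operand (int)

int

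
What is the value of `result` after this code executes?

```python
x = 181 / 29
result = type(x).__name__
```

x is float; result = 'float'

'float'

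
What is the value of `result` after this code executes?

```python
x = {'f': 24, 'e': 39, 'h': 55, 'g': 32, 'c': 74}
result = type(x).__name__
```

x is dict; result = 'dict'

'dict'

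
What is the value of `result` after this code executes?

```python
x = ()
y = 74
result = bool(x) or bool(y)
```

x = (); y = 74; result = True

True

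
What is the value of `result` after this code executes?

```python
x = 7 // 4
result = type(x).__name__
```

x is int; result = 'int'

'int'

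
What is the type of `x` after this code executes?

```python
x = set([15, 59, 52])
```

set() constructor returns set

set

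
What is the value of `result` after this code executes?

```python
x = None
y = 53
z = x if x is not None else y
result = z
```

x = None; y = 53; z = 53; result = 53

53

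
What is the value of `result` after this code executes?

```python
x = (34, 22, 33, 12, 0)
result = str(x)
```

x = (34, 22, 33, 12, 0); result = '(34, 22, 33, 12, 0)'

'(34, 22, 33, 12, 0)'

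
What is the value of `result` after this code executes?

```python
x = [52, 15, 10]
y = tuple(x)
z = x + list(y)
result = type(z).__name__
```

x is list; y is tuple; z is list; result = 'list'

'list'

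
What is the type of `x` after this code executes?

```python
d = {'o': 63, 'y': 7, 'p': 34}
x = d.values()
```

.values() returns dict_values view

dict_values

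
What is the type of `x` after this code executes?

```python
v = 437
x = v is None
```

'is' comparison returns bool

bool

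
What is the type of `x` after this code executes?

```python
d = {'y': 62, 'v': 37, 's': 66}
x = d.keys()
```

.keys() returns dict_keys view

dict_keys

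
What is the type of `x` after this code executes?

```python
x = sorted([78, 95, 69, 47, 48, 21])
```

sorted() always returns list

list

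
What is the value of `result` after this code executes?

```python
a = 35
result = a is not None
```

a = 35; result = True

True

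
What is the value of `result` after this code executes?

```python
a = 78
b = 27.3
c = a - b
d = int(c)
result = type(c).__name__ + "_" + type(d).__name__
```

a is int; b is float; c is float; d is int; result = 'float_int'

'float_int'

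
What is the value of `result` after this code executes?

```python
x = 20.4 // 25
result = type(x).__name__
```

x is float; result = 'float'

'float'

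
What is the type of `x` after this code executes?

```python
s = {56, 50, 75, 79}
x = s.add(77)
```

set.add() returns None (mutates in place)

NoneType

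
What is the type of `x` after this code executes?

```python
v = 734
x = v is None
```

'is' comparison returns bool

bool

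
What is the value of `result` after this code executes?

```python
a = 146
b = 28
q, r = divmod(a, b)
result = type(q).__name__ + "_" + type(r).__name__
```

a is int; b is int; q is int; r is int; result = 'int_int'

'int_int'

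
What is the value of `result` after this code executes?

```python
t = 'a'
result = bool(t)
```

t = 'a'; result = True

True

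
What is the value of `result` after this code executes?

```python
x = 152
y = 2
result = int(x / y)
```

x = 152; y = 2; result = 76

76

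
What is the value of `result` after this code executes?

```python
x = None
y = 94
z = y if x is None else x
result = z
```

x = None; y = 94; z = 94; result = 94

94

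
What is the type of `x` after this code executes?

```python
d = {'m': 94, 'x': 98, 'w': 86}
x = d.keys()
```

.keys() returns dict_keys view

dict_keys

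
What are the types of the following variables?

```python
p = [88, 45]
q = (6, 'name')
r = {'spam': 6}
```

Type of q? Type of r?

q is assigned a tuple (parenthesized, comma-separated values); r is assigned a dict literal ({key: value})

tuple, dict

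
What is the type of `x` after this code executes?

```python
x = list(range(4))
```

list(range()) returns list

list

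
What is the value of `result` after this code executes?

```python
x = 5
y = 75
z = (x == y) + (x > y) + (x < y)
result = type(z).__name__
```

x is int; y is int; z is int; result = 'int'

'int'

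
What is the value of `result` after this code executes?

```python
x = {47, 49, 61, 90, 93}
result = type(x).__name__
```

x is set; result = 'set'

'set'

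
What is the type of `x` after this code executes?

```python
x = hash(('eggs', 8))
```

hash() returns int

int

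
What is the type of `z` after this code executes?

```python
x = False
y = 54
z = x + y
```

bool + int = int (bool is subclass of int)

int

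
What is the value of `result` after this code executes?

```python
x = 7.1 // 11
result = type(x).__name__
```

x is float; result = 'float'

'float'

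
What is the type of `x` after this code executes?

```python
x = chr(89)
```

chr() returns str (single char)

str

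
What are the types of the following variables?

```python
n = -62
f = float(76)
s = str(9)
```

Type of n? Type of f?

n is assigned a bare integer (no decimal point), so it is an int; f is assigned the result of calling float(), which returns a float

int, float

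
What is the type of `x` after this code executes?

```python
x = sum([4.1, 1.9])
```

sum() of floats returns float

float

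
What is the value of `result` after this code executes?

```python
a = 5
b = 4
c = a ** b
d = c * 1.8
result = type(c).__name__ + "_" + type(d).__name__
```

a is int; b is int; c is int; d is float; result = 'int_float'

'int_float'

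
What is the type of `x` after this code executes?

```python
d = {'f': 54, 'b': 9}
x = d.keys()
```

.keys() returns dict_keys view

dict_keys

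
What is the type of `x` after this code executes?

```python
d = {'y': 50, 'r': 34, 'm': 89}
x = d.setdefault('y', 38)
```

dict.setdefault() returns the (existing or default) value

int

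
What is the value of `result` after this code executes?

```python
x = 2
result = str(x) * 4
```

x = 2; result = '2222'

'2222'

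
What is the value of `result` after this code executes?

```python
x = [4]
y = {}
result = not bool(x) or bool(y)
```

x = [4]; y = {}; result = False

False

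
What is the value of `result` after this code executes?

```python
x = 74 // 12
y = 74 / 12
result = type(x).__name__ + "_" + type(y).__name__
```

x is int; y is float; result = 'int_float'

'int_float'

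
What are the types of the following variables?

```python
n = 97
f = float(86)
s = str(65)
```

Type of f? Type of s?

f is assigned the result of calling float(), which returns a float; s is assigned the result of calling str(), which returns a str

float, str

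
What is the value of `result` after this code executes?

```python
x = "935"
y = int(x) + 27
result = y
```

x = '935'; y = 962; result = 962

962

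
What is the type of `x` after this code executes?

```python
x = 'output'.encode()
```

str.encode() returns bytes

bytes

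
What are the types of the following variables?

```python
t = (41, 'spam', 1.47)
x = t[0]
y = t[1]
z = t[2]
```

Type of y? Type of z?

tuple[1] is str; tuple[2] is float

str, float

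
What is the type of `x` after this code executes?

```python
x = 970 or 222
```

'or' returns first truthy value (int)

int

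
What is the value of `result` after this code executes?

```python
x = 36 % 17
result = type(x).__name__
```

x is int; result = 'int'

'int'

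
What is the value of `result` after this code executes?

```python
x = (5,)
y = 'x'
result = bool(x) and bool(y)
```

x = (5,); y = 'x'; result = True

True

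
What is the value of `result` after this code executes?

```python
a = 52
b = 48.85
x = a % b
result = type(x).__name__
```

a is int; b is float; x is float; result = 'float'

'float'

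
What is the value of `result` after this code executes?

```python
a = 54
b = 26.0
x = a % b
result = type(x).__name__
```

a is int; b is float; x is float; result = 'float'

'float'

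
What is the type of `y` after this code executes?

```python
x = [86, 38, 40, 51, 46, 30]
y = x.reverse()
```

list.reverse() returns None

NoneType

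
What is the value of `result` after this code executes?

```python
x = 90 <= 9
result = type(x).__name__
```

x is bool; result = 'bool'

'bool'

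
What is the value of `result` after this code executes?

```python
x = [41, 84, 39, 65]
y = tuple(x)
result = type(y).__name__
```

x is list; y is tuple; result = 'tuple'

'tuple'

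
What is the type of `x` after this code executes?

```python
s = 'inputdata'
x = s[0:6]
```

Slicing a str returns str

str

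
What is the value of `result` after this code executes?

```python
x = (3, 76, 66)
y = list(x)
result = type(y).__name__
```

x is tuple; y is list; result = 'list'

'list'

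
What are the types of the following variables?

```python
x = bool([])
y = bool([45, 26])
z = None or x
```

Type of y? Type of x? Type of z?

bool() returns bool; bool() returns bool; None or bool returns the bool

bool, bool, bool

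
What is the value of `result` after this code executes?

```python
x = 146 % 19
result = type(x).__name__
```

x is int; result = 'int'

'int'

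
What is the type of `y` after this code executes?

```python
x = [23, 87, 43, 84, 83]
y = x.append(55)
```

list.append() returns None (mutates in place)

NoneType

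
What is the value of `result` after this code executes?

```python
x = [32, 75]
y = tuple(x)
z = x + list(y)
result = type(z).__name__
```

x is list; y is tuple; z is list; result = 'list'

'list'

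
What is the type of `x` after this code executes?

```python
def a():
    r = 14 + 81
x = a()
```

Function without return returns None

NoneType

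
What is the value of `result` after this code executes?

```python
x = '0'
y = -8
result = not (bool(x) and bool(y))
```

x = '0'; y = -8; result = False

False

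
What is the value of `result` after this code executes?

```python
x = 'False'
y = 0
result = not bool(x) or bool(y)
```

x = 'False'; y = 0; result = False

False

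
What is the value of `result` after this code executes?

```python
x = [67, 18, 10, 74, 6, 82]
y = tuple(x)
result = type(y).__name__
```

x is list; y is tuple; result = 'tuple'

'tuple'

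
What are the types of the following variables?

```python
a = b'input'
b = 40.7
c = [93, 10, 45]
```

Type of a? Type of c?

a is assigned a bytes literal (b'...' prefix); c is assigned a list literal (square brackets)

bytes, list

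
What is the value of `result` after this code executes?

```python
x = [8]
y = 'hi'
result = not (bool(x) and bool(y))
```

x = [8]; y = 'hi'; result = False

False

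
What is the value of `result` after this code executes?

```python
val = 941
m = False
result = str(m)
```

val = 941; m = False; result = 'False'

'False'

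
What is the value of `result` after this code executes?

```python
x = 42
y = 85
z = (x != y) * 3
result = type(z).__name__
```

x is int; y is int; z is int; result = 'int'

'int'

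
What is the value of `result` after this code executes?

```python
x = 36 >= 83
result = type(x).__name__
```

x is bool; result = 'bool'

'bool'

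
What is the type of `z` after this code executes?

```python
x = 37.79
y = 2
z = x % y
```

float % int = float

float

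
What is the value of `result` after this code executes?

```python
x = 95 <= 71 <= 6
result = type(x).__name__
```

x is bool; result = 'bool'

'bool'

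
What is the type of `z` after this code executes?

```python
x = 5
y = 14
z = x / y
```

int / int = float

float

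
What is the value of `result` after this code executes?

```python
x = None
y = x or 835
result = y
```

x = None; y = 835; result = 835

835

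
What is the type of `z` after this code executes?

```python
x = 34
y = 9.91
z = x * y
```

int * float = float

float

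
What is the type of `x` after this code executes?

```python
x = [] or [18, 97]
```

'or' returns first truthy value (list)

list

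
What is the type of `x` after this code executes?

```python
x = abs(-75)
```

abs() of int returns int

int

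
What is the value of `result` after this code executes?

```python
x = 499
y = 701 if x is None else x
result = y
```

x = 499; y = 499; result = 499

499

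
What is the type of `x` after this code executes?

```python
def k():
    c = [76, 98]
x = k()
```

Function without return returns None

NoneType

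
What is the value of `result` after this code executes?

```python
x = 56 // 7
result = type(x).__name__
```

x is int; result = 'int'

'int'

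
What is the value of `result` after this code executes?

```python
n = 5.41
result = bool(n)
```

n = 5.41; result = True

True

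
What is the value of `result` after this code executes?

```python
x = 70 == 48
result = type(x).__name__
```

x is bool; result = 'bool'

'bool'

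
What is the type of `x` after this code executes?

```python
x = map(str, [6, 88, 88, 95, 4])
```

map() returns a map object

map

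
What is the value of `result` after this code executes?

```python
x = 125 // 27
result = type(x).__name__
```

x is int; result = 'int'

'int'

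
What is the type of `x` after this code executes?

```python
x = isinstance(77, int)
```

isinstance() returns bool

bool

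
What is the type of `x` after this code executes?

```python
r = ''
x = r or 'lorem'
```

'or' returns first truthy value (str)

str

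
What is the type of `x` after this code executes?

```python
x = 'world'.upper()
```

str.upper() returns str

str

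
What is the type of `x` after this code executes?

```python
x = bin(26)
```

bin() returns str representation

str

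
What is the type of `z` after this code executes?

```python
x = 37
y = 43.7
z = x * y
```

int * float = float

float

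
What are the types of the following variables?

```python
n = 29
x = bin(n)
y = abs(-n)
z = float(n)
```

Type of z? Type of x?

float() returns float; bin() returns str

float, str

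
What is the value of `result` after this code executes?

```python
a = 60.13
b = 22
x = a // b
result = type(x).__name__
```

a is float; b is int; x is float; result = 'float'

'float'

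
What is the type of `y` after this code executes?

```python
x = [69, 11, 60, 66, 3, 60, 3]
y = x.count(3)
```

list.count() returns int

int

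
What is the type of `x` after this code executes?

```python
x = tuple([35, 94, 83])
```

tuple() constructor returns tuple

tuple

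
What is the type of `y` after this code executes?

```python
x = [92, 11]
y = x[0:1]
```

Slicing a list returns a list

list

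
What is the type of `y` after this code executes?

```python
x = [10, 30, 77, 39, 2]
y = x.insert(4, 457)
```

list.insert() returns None

NoneType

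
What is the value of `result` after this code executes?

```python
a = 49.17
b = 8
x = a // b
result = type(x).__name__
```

a is float; b is int; x is float; result = 'float'

'float'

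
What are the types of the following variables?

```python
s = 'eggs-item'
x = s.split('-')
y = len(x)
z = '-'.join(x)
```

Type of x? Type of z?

str.split() returns list; str.join() returns str

list, str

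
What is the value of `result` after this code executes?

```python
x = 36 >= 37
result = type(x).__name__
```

x is bool; result = 'bool'

'bool'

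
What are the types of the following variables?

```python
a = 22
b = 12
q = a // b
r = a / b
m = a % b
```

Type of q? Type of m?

// returns int; % of ints returns int

int, int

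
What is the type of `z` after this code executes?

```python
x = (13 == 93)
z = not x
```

'not' returns bool

bool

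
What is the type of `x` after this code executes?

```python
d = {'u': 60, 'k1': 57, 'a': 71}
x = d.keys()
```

.keys() returns dict_keys view

dict_keys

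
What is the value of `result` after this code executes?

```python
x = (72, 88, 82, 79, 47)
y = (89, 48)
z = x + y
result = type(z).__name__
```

x is tuple; y is tuple; z is tuple; result = 'tuple'

'tuple'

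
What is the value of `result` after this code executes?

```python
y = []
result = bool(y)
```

y = []; result = False

False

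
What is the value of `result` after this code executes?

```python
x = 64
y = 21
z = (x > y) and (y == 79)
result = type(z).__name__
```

x is int; y is int; z is bool; result = 'bool'

'bool'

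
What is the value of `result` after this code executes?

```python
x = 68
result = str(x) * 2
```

x = 68; result = '6868'

'6868'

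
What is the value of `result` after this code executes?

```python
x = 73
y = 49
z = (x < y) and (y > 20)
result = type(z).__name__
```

x is int; y is int; z is bool; result = 'bool'

'bool'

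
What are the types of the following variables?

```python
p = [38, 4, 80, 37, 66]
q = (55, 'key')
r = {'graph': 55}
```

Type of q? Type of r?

q is assigned a tuple (parenthesized, comma-separated values); r is assigned a dict literal ({key: value})

tuple, dict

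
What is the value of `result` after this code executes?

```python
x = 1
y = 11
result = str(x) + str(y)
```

x = 1; y = 11; result = '111'

'111'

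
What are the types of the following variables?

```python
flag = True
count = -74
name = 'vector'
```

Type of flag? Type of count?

flag is assigned the constant True, which has type bool; count is assigned a bare integer (no decimal point), so it is an int

bool, int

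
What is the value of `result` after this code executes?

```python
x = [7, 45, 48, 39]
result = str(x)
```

x = [7, 45, 48, 39]; result = '[7, 45, 48, 39]'

'[7, 45, 48, 39]'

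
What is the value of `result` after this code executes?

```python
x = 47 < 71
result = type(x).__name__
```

x is bool; result = 'bool'

'bool'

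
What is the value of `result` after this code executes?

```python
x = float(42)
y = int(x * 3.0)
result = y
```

x = 42.0; y = 126; result = 126

126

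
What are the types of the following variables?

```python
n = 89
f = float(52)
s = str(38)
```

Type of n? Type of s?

n is assigned a bare integer (no decimal point), so it is an int; s is assigned the result of calling str(), which returns a str

int, str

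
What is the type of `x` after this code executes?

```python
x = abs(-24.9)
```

abs() of float returns float

float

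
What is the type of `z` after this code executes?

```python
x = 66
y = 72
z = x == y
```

Equality comparison returns bool

bool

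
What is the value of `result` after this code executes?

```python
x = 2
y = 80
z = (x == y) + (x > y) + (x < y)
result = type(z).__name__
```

x is int; y is int; z is int; result = 'int'

'int'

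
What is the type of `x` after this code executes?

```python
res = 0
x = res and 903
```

'and' returns first falsy value (0 is int)

int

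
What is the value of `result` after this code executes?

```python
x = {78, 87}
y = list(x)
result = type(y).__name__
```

x is set; y is list; result = 'list'

'list'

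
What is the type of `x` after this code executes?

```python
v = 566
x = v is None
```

'is' comparison returns bool

bool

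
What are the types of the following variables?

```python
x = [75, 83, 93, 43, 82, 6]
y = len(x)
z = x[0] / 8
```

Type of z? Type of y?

int / int = float; len() returns int

float, int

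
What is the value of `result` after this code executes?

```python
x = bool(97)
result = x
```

x = True; result = True

True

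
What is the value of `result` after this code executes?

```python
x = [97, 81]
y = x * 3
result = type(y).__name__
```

x is list; y is list; result = 'list'

'list'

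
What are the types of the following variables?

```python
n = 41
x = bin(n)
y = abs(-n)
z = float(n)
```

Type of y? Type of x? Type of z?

abs() of int returns int; bin() returns str; float() returns float

int, str, float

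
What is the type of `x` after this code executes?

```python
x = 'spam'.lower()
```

str.lower() returns str

str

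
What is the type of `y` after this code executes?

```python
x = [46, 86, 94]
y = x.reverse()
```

list.reverse() returns None

NoneType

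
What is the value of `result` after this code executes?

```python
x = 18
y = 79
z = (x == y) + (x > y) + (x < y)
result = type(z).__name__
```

x is int; y is int; z is int; result = 'int'

'int'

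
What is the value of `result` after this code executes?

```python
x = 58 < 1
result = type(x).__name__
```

x is bool; result = 'bool'

'bool'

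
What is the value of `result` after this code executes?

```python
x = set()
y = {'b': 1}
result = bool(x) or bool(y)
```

x = set(); y = {'b': 1}; result = True

True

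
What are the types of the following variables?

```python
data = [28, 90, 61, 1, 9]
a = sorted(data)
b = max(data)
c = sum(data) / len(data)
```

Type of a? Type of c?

sorted() returns list; int / int = float

list, float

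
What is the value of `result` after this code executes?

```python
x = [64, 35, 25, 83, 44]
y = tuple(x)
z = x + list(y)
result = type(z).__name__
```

x is list; y is tuple; z is list; result = 'list'

'list'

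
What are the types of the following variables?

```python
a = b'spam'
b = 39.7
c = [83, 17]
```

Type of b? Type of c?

b is assigned a number with a decimal point, so it is a float; c is assigned a list literal (square brackets)

float, list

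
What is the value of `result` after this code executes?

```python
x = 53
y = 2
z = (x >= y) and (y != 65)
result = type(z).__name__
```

x is int; y is int; z is bool; result = 'bool'

'bool'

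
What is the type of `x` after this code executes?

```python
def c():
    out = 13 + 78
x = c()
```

Function without return returns None

NoneType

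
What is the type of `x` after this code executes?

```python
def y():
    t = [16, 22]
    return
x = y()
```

Bare return returns None

NoneType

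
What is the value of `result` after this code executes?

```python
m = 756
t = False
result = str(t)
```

m = 756; t = False; result = 'False'

'False'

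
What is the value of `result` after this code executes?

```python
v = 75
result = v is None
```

v = 75; result = False

False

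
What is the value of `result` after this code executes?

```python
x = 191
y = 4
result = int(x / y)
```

x = 191; y = 4; result = 47

47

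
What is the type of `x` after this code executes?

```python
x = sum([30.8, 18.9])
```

sum() of floats returns float

float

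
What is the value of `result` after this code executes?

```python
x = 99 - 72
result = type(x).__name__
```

x is int; result = 'int'

'int'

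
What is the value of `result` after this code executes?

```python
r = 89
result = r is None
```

r = 89; result = False

False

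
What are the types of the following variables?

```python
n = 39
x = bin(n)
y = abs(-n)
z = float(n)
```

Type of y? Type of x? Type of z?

abs() of int returns int; bin() returns str; float() returns float

int, str, float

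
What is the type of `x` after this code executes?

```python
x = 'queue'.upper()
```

str.upper() returns str

str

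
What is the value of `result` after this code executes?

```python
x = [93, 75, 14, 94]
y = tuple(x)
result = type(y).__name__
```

x is list; y is tuple; result = 'tuple'

'tuple'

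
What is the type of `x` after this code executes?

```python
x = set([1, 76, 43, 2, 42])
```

set() constructor returns set

set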